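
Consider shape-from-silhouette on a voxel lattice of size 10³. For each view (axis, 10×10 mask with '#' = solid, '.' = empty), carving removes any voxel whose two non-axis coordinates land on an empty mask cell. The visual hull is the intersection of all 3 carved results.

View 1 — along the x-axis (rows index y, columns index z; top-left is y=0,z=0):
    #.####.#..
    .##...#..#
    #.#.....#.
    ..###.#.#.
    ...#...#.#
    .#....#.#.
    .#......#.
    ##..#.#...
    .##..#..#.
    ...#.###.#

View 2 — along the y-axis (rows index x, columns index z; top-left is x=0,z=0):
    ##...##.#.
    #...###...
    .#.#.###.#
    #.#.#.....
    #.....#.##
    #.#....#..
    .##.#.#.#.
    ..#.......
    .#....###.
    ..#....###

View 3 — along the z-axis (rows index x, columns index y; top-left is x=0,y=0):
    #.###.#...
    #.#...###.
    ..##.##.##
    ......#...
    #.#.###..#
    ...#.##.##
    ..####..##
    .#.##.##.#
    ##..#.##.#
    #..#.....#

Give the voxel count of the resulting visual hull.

initial block: 10^3 = 1000
after view 1 [x-axis, 39 of 100 cells solid] → remaining = 390
after view 2 [y-axis, 39 of 100 cells solid] → remaining = 158
after view 3 [z-axis, 49 of 100 cells solid] → remaining = 71

voxel count = 71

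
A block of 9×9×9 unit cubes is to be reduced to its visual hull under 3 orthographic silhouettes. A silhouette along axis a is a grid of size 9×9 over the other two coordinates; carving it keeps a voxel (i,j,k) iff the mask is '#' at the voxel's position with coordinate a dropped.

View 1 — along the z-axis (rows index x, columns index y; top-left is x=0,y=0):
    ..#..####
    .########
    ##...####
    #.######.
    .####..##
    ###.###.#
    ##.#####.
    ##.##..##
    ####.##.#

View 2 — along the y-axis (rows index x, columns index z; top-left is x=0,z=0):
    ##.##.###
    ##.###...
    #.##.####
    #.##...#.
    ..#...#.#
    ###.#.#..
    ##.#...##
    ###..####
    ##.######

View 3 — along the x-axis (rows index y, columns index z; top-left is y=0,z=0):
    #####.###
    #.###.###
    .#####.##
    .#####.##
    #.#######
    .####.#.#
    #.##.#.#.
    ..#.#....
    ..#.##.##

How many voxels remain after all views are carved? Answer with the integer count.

before carving: 729 voxels (9×9×9)
V1 z: intersect with XY mask (59 set) -- 531 left
V2 y: intersect with XZ mask (51 set) -- 331 left
V3 x: intersect with YZ mask (55 set) -- 213 left

voxel count = 213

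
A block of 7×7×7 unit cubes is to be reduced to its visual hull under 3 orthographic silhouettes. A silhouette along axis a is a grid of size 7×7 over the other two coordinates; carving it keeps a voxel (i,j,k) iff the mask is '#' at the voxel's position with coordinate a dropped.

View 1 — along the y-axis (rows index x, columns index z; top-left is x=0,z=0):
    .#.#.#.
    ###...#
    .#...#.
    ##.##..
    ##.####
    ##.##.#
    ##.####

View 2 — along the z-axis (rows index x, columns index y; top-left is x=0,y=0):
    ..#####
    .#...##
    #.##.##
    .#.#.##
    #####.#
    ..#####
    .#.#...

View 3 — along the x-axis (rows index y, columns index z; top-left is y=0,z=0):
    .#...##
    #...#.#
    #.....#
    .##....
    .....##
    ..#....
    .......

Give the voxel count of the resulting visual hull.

30 voxels

full grid |V| = 343
  1. axis=1 (XZ plane), |mask|=30  ⇒  voxels=210
  2. axis=2 (XY plane), |mask|=30  ⇒  voxels=126
  3. axis=0 (YZ plane), |mask|=13  ⇒  voxels=30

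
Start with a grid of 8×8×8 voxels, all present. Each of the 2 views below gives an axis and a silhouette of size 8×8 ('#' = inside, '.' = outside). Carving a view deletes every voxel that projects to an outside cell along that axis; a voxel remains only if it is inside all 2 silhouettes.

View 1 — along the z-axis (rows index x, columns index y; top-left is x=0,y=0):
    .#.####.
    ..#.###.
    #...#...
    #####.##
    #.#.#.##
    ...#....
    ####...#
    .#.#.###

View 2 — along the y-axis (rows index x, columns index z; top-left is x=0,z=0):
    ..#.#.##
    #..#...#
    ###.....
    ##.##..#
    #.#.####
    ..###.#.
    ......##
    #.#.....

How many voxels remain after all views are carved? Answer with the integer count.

before carving: 512 voxels (8×8×8)
[1] z-view keeps 34 columns → grid now 272
[2] y-view keeps 29 columns → grid now 127

127 voxels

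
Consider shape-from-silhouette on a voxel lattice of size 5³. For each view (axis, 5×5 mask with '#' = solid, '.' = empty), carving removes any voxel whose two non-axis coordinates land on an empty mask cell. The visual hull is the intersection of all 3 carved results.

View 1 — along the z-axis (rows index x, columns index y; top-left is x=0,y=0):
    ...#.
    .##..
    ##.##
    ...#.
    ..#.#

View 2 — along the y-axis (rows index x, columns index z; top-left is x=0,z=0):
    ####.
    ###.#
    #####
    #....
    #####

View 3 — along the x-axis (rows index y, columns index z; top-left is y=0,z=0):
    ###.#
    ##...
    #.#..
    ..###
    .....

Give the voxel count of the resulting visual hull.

before carving: 125 voxels (5×5×5)
  1. axis=2 (XY plane), |mask|=10  ⇒  voxels=50
  2. axis=1 (XZ plane), |mask|=19  ⇒  voxels=43
  3. axis=0 (YZ plane), |mask|=11  ⇒  voxels=17

17 voxels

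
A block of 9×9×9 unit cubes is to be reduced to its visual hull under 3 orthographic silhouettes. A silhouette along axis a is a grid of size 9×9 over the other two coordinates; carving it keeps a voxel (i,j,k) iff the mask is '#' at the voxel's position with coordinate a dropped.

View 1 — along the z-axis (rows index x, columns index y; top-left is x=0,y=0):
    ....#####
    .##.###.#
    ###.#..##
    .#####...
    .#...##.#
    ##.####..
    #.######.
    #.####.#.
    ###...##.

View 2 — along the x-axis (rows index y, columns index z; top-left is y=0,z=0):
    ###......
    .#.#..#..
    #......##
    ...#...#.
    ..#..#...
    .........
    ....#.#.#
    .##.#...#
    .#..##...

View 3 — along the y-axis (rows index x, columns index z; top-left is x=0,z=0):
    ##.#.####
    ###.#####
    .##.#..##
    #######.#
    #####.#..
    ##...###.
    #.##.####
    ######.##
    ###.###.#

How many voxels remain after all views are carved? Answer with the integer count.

95 voxels

before carving: 729 voxels (9×9×9)
[1] z-view keeps 50 columns → grid now 450
[2] x-view keeps 23 columns → grid now 123
[3] y-view keeps 61 columns → grid now 95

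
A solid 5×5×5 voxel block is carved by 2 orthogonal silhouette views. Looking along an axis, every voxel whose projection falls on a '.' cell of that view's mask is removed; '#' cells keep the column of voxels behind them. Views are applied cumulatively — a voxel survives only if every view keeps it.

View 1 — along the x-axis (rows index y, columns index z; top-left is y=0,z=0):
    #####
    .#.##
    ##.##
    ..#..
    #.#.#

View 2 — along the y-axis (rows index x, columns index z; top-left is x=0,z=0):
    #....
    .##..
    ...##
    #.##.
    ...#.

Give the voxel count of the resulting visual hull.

|visual hull| = 28

initial block: 5^3 = 125
after view 1 [x-axis, 16 of 25 cells solid] → remaining = 80
after view 2 [y-axis, 9 of 25 cells solid] → remaining = 28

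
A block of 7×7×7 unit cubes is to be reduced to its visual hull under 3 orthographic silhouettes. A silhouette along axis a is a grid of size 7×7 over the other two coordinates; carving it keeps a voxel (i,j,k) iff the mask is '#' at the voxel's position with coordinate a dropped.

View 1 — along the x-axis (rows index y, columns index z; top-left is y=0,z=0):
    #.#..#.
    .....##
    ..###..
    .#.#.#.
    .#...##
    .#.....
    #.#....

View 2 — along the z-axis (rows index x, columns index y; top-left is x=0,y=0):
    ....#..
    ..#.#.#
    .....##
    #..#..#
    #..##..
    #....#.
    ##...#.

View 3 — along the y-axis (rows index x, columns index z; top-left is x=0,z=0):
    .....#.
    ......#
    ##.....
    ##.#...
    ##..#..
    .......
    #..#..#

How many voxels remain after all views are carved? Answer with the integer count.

|visual hull| = 13

initial block: 7^3 = 343
  1. axis=0 (YZ plane), |mask|=17  ⇒  voxels=119
  2. axis=2 (XY plane), |mask|=17  ⇒  voxels=41
  3. axis=1 (XZ plane), |mask|=13  ⇒  voxels=13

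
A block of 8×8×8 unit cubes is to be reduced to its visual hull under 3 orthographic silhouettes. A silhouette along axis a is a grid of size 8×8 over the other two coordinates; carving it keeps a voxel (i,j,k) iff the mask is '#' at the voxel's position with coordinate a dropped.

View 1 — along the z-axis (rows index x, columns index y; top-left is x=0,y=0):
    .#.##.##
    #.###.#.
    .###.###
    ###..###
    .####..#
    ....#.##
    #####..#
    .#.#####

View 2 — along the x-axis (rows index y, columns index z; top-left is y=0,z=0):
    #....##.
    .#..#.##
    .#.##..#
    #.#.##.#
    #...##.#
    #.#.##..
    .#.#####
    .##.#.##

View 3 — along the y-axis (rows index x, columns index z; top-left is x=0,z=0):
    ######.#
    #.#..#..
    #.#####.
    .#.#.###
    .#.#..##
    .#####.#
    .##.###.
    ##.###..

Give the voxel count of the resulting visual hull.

before carving: 512 voxels (8×8×8)
step 1: project along z, AND mask (42/64) → |grid| = 336
step 2: project along x, AND mask (35/64) → |grid| = 190
step 3: project along y, AND mask (41/64) → |grid| = 121

|visual hull| = 121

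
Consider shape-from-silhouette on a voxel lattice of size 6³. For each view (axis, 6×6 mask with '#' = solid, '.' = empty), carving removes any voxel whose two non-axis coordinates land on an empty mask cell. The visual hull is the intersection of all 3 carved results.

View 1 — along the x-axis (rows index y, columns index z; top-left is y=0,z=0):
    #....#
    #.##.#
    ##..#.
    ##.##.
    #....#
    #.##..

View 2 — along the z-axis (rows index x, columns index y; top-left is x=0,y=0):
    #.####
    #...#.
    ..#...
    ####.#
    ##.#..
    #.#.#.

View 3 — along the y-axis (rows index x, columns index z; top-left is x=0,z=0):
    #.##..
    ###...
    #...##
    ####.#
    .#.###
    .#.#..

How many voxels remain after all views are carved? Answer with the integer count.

|visual hull| = 33

start: 6×6×6 = 216 voxels
carve view 1 (along x, YZ-mask fill 18/36): 108 voxels remain
carve view 2 (along z, XY-mask fill 19/36): 54 voxels remain
carve view 3 (along y, XZ-mask fill 20/36): 33 voxels remain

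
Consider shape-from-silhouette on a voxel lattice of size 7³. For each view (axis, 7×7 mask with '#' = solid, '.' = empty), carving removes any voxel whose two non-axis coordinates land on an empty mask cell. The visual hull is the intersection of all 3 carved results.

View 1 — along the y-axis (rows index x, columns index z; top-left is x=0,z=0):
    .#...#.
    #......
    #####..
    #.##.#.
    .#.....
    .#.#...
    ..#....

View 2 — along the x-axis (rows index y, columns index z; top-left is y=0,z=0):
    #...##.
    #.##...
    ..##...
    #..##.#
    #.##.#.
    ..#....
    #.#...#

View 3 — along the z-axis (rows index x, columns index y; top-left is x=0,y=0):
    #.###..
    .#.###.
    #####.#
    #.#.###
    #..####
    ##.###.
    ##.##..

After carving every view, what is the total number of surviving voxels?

voxel count = 36

before carving: 343 voxels (7×7×7)
[1] y-view keeps 16 columns → grid now 112
[2] x-view keeps 20 columns → grid now 48
[3] z-view keeps 33 columns → grid now 36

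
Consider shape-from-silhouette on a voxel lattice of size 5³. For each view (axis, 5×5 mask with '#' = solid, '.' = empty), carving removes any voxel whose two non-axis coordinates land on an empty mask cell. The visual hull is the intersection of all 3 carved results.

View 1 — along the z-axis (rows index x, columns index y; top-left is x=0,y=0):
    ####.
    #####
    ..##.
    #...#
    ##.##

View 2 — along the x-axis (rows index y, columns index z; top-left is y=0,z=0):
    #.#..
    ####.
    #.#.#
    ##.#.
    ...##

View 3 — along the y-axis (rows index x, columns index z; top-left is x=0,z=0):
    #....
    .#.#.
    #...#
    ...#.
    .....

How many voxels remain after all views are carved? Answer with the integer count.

voxel count = 13

initial block: 5^3 = 125
step 1: project along z, AND mask (17/25) → |grid| = 85
step 2: project along x, AND mask (14/25) → |grid| = 47
step 3: project along y, AND mask (6/25) → |grid| = 13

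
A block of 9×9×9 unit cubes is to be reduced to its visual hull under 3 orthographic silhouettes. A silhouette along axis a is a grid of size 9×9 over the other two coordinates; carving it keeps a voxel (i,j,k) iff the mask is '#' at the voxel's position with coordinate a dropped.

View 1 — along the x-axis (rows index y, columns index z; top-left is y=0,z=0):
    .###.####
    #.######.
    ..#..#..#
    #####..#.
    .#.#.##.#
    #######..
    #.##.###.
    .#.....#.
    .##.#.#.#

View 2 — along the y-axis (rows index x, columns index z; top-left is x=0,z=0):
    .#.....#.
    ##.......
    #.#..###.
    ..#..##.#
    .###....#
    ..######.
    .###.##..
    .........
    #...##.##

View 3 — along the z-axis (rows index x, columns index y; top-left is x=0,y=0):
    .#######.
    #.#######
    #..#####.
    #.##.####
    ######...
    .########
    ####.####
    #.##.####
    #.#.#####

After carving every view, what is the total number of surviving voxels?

before carving: 729 voxels (9×9×9)
[1] x-view keeps 48 columns → grid now 432
[2] y-view keeps 33 columns → grid now 183
[3] z-view keeps 64 columns → grid now 142

142 voxels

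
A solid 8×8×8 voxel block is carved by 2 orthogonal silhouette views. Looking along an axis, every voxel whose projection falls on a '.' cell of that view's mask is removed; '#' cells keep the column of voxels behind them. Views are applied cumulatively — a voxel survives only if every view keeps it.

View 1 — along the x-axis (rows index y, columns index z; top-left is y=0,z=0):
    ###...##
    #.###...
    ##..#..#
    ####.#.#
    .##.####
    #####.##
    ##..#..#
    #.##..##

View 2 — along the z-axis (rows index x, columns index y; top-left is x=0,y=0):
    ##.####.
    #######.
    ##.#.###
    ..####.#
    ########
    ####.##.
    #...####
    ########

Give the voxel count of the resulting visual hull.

start: 8×8×8 = 512 voxels
carve view 1 (along x, YZ-mask fill 41/64): 328 voxels remain
carve view 2 (along z, XY-mask fill 51/64): 266 voxels remain

|visual hull| = 266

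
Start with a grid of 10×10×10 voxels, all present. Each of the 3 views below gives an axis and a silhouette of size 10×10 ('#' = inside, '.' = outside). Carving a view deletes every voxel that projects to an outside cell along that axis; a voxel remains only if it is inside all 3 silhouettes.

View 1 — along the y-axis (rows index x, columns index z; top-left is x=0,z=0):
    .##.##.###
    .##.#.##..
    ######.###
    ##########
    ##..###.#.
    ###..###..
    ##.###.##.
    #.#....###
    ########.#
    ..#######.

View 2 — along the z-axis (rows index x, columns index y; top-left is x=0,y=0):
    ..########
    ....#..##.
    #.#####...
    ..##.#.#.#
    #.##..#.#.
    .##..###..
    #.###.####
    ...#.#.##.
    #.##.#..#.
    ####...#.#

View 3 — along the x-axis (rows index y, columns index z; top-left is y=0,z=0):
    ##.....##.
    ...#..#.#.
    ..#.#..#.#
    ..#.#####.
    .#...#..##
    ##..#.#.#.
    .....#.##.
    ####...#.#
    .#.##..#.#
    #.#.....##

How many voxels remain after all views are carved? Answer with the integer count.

|visual hull| = 187

initial block: 10^3 = 1000
after view 1 [y-axis, 71 of 100 cells solid] → remaining = 710
after view 2 [z-axis, 55 of 100 cells solid] → remaining = 398
after view 3 [x-axis, 44 of 100 cells solid] → remaining = 187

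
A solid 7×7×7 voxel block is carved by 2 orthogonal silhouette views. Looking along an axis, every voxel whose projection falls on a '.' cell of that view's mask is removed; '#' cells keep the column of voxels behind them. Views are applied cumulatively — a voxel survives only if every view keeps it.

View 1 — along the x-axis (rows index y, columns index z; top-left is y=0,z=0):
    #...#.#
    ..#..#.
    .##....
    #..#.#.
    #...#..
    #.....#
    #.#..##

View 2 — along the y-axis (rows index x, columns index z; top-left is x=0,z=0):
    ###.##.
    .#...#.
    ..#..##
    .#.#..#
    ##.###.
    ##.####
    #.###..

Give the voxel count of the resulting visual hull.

70 voxels

before carving: 343 voxels (7×7×7)
[1] x-view keeps 18 columns → grid now 126
[2] y-view keeps 28 columns → grid now 70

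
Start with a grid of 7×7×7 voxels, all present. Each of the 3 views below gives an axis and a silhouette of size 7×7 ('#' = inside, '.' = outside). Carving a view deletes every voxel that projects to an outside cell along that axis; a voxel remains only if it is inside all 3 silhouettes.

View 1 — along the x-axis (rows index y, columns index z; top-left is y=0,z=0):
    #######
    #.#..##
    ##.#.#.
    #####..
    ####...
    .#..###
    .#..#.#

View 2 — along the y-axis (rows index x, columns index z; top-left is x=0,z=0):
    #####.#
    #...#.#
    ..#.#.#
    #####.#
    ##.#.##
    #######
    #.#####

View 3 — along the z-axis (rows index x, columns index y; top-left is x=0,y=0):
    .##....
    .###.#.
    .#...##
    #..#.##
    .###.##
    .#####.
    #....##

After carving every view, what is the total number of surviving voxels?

|visual hull| = 83

start: 7×7×7 = 343 voxels
carve view 1 (along x, YZ-mask fill 31/49): 217 voxels remain
carve view 2 (along y, XZ-mask fill 36/49): 158 voxels remain
carve view 3 (along z, XY-mask fill 26/49): 83 voxels remain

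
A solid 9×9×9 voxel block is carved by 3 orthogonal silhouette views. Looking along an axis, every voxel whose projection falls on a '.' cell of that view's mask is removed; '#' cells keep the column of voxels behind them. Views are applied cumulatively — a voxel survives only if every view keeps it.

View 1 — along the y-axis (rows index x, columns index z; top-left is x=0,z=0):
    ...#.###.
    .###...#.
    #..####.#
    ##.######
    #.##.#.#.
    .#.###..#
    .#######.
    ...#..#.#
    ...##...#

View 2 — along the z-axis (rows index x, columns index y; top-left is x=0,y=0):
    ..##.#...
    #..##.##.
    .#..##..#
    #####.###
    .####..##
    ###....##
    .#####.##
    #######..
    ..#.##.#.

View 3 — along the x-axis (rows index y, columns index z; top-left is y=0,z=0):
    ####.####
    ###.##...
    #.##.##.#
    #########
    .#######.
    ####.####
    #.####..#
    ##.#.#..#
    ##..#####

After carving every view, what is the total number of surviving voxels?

before carving: 729 voxels (9×9×9)
V1 y: intersect with XZ mask (45 set) -- 405 left
V2 z: intersect with XY mask (49 set) -- 257 left
V3 x: intersect with YZ mask (61 set) -- 191 left

|visual hull| = 191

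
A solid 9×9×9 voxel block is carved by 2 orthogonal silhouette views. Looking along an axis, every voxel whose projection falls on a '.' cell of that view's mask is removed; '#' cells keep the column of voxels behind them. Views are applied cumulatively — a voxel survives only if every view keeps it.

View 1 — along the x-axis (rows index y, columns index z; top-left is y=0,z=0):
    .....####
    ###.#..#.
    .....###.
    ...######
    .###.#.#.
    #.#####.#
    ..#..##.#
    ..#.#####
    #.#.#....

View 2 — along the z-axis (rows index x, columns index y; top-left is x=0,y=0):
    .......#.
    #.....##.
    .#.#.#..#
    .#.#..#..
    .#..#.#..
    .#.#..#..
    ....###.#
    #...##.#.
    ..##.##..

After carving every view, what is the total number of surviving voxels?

initial block: 9^3 = 729
[1] x-view keeps 43 columns → grid now 387
[2] z-view keeps 29 columns → grid now 146

146 voxels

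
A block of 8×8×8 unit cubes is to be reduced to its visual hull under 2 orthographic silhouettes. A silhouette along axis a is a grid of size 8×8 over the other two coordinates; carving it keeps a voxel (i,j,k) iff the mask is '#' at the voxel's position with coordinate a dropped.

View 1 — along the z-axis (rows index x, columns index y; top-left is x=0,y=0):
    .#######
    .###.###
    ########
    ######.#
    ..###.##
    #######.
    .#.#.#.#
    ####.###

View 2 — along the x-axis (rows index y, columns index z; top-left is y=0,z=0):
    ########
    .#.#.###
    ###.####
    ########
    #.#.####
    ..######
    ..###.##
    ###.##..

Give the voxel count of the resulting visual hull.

|visual hull| = 317

start: 8×8×8 = 512 voxels
carve view 1 (along z, XY-mask fill 51/64): 408 voxels remain
carve view 2 (along x, YZ-mask fill 50/64): 317 voxels remain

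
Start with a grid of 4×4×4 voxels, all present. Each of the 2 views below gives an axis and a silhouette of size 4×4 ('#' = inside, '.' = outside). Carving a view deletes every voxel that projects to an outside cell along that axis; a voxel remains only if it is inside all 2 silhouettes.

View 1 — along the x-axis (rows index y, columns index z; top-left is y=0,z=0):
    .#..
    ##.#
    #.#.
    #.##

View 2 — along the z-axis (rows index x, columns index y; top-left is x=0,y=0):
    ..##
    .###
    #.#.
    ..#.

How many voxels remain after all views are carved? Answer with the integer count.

before carving: 64 voxels (4×4×4)
carve view 1 (along x, YZ-mask fill 9/16): 36 voxels remain
carve view 2 (along z, XY-mask fill 8/16): 18 voxels remain

remaining voxels: 18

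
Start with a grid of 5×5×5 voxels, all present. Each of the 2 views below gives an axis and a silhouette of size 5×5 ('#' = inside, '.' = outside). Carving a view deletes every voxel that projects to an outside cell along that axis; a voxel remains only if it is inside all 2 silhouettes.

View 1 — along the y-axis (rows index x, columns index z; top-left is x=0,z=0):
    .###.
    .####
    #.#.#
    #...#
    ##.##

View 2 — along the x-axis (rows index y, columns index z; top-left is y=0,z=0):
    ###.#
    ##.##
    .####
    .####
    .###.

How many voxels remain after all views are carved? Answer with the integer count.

full grid |V| = 125
  1. axis=1 (XZ plane), |mask|=16  ⇒  voxels=80
  2. axis=0 (YZ plane), |mask|=19  ⇒  voxels=61

|visual hull| = 61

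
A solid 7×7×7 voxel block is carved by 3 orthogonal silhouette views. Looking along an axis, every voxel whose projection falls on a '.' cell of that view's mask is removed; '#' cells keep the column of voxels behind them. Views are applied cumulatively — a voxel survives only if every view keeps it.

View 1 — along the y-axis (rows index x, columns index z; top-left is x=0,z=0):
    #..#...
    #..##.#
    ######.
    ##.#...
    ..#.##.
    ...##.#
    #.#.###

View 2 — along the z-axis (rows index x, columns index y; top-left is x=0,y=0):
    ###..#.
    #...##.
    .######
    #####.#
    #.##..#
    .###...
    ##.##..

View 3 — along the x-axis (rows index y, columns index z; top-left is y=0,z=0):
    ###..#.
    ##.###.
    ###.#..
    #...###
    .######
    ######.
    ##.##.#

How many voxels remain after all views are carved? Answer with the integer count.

remaining voxels: 79

before carving: 343 voxels (7×7×7)
V1 y: intersect with XZ mask (26 set) -- 182 left
V2 z: intersect with XY mask (30 set) -- 115 left
V3 x: intersect with YZ mask (34 set) -- 79 left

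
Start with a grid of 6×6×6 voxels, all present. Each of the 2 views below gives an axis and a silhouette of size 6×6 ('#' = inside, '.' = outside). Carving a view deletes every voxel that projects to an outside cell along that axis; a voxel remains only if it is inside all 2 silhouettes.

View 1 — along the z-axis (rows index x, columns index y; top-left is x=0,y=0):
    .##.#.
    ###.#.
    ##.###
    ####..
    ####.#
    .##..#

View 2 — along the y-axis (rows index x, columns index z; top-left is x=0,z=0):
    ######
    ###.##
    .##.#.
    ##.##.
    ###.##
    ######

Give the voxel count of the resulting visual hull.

start: 6×6×6 = 216 voxels
[1] z-view keeps 24 columns → grid now 144
[2] y-view keeps 29 columns → grid now 112

remaining voxels: 112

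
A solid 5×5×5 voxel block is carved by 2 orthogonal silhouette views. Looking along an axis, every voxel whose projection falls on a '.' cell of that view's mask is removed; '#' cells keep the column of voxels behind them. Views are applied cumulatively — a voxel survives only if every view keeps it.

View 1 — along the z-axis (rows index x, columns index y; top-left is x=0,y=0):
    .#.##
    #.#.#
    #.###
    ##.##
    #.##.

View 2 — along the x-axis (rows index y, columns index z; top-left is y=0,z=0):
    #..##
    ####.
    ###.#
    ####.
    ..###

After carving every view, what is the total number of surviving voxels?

start: 5×5×5 = 125 voxels
after view 1 [z-axis, 17 of 25 cells solid] → remaining = 85
after view 2 [x-axis, 18 of 25 cells solid] → remaining = 60

voxel count = 60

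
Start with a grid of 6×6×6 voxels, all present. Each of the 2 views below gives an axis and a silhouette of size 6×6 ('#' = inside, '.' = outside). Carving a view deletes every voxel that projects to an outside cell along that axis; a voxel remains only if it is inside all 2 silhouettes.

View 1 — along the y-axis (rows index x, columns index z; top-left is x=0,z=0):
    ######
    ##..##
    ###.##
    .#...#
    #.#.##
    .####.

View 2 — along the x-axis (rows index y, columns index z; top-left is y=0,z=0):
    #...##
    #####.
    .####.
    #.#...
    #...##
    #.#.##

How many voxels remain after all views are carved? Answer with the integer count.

initial block: 6^3 = 216
V1 y: intersect with XZ mask (25 set) -- 150 left
V2 x: intersect with YZ mask (21 set) -- 90 left

voxel count = 90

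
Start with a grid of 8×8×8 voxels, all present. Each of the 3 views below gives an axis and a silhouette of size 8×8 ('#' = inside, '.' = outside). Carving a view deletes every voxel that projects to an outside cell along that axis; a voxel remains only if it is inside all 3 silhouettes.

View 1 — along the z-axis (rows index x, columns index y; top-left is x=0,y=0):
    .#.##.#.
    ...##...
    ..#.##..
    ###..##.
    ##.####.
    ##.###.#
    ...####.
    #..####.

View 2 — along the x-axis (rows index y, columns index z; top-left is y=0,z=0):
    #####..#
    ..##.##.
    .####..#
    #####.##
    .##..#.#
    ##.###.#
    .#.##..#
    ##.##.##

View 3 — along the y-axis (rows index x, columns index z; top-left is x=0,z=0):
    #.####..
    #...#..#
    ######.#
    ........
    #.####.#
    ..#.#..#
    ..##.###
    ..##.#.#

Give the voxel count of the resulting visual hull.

full grid |V| = 512
  1. axis=2 (XY plane), |mask|=35  ⇒  voxels=280
  2. axis=0 (YZ plane), |mask|=42  ⇒  voxels=182
  3. axis=1 (XZ plane), |mask|=33  ⇒  voxels=93

voxel count = 93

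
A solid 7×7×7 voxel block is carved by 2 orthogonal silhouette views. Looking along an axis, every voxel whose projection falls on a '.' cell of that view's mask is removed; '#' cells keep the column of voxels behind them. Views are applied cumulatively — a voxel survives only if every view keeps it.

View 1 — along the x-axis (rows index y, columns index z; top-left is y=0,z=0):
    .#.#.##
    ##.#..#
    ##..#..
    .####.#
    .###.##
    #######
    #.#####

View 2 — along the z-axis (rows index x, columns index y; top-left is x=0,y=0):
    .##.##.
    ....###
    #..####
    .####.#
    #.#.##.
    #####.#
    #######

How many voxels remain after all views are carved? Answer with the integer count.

full grid |V| = 343
V1 x: intersect with YZ mask (34 set) -- 238 left
V2 z: intersect with XY mask (34 set) -- 167 left

voxel count = 167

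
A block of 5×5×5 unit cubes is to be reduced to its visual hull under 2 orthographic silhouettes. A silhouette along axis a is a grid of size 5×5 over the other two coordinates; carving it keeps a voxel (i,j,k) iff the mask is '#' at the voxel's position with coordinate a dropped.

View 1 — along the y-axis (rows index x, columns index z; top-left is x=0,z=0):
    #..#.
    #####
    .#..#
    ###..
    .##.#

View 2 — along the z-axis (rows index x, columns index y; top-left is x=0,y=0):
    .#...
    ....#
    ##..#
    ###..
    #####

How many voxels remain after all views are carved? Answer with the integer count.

before carving: 125 voxels (5×5×5)
carve view 1 (along y, XZ-mask fill 15/25): 75 voxels remain
carve view 2 (along z, XY-mask fill 13/25): 37 voxels remain

remaining voxels: 37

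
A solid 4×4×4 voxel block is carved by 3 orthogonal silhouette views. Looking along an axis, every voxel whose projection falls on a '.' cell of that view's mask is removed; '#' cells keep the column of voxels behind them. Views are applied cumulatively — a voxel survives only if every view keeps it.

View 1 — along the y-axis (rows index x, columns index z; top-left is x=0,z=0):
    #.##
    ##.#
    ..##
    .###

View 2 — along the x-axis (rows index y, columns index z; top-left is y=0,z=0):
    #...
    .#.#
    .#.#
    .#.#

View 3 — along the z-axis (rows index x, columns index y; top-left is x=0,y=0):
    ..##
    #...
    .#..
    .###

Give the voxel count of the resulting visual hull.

remaining voxels: 10

initial block: 4^3 = 64
[1] y-view keeps 11 columns → grid now 44
[2] x-view keeps 7 columns → grid now 20
[3] z-view keeps 7 columns → grid now 10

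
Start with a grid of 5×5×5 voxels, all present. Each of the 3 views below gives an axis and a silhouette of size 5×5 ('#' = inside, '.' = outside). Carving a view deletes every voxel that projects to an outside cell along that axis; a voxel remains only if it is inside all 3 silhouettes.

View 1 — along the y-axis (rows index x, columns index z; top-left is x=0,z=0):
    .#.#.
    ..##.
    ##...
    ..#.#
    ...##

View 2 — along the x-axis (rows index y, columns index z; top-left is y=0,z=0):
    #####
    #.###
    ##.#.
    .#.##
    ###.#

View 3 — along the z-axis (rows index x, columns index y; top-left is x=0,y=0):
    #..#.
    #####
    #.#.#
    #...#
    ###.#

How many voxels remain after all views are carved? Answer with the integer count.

full grid |V| = 125
step 1: project along y, AND mask (10/25) → |grid| = 50
step 2: project along x, AND mask (19/25) → |grid| = 38
step 3: project along z, AND mask (16/25) → |grid| = 27

remaining voxels: 27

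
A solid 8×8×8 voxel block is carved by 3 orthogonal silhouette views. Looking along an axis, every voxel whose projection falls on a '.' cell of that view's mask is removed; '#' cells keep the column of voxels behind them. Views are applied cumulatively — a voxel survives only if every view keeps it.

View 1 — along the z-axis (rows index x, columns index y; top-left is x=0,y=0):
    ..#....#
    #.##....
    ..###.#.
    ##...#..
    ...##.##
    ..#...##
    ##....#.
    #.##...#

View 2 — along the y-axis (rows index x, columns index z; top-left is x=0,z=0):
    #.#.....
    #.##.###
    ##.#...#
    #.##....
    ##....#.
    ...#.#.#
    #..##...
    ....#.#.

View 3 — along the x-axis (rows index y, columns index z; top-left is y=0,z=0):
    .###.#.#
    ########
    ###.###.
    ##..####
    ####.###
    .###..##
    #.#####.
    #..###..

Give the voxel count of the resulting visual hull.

before carving: 512 voxels (8×8×8)
[1] z-view keeps 26 columns → grid now 208
[2] y-view keeps 26 columns → grid now 85
[3] x-view keeps 47 columns → grid now 59

59 voxels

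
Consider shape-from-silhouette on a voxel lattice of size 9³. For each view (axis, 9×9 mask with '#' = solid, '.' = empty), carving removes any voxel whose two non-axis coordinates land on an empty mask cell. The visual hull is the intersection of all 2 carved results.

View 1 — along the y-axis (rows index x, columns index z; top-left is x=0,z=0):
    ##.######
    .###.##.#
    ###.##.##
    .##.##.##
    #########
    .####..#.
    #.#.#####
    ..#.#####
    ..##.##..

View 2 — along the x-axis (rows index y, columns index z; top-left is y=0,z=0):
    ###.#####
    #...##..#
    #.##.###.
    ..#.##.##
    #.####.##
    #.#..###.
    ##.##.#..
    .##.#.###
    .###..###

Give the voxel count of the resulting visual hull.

before carving: 729 voxels (9×9×9)
  1. axis=1 (XZ plane), |mask|=58  ⇒  voxels=522
  2. axis=0 (YZ plane), |mask|=52  ⇒  voxels=341

|visual hull| = 341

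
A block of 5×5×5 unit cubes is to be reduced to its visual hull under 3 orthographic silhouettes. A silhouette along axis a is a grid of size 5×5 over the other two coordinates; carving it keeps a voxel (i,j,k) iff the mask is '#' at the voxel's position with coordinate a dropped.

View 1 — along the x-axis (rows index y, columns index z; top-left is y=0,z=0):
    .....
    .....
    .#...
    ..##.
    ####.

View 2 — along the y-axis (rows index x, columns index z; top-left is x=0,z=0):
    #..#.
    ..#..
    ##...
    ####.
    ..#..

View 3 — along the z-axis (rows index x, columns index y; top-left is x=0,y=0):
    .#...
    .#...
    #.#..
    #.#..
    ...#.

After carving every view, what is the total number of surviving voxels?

|visual hull| = 3

full grid |V| = 125
carve view 1 (along x, YZ-mask fill 7/25): 35 voxels remain
carve view 2 (along y, XZ-mask fill 10/25): 17 voxels remain
carve view 3 (along z, XY-mask fill 7/25): 3 voxels remain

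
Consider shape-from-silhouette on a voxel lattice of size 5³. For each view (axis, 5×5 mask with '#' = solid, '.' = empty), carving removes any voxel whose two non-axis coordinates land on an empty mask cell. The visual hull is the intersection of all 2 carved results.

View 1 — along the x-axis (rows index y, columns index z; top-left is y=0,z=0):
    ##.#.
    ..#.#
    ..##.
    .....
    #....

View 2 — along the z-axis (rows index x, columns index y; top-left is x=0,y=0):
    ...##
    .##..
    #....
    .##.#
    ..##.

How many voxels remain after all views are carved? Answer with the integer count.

|visual hull| = 15

before carving: 125 voxels (5×5×5)
  1. axis=0 (YZ plane), |mask|=8  ⇒  voxels=40
  2. axis=2 (XY plane), |mask|=10  ⇒  voxels=15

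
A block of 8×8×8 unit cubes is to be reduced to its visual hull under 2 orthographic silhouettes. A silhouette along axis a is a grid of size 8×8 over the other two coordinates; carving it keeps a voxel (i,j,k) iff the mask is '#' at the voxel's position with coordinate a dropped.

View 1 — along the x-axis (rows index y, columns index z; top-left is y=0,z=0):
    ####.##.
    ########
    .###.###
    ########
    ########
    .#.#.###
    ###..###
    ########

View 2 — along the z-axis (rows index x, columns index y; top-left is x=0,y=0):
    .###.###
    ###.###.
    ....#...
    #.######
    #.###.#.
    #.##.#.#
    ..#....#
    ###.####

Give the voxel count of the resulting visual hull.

263 voxels

initial block: 8^3 = 512
step 1: project along x, AND mask (55/64) → |grid| = 440
step 2: project along z, AND mask (39/64) → |grid| = 263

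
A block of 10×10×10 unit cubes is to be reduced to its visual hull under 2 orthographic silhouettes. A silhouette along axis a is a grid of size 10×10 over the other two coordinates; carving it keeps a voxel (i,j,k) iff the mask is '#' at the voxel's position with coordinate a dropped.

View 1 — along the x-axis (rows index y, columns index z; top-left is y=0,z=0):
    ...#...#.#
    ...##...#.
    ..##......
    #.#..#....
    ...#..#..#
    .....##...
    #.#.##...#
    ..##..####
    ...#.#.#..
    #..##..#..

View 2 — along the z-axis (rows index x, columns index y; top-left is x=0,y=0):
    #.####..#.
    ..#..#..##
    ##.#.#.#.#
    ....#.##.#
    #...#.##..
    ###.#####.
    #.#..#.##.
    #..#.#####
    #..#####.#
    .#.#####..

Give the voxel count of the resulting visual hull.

before carving: 1000 voxels (10×10×10)
  1. axis=0 (YZ plane), |mask|=34  ⇒  voxels=340
  2. axis=2 (XY plane), |mask|=57  ⇒  voxels=200

voxel count = 200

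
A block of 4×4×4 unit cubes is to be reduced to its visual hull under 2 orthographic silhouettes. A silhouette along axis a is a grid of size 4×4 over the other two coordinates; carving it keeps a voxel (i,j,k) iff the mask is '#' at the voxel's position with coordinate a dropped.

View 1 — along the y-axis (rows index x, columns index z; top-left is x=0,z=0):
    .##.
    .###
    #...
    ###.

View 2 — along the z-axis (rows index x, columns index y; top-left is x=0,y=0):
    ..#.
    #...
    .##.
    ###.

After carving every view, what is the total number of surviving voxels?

full grid |V| = 64
step 1: project along y, AND mask (9/16) → |grid| = 36
step 2: project along z, AND mask (7/16) → |grid| = 16

|visual hull| = 16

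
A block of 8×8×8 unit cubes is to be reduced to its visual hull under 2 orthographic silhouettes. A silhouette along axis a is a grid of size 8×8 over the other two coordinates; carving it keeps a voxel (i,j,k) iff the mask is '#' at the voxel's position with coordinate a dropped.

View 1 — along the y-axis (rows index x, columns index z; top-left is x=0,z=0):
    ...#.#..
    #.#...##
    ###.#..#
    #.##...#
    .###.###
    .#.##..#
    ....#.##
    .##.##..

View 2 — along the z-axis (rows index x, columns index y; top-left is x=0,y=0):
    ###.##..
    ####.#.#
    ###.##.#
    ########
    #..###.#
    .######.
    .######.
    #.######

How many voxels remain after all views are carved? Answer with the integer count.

|visual hull| = 196

start: 8×8×8 = 512 voxels
  1. axis=1 (XZ plane), |mask|=32  ⇒  voxels=256
  2. axis=2 (XY plane), |mask|=49  ⇒  voxels=196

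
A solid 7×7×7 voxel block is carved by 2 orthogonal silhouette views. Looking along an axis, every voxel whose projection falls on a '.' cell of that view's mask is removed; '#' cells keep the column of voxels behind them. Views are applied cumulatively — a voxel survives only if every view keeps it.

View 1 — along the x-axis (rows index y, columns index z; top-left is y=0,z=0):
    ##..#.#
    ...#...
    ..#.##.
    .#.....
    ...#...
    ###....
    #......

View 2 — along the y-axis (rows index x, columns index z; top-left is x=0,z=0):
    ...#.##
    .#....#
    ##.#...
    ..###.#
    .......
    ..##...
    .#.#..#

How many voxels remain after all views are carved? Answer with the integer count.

|visual hull| = 33

before carving: 343 voxels (7×7×7)
step 1: project along x, AND mask (14/49) → |grid| = 98
step 2: project along y, AND mask (17/49) → |grid| = 33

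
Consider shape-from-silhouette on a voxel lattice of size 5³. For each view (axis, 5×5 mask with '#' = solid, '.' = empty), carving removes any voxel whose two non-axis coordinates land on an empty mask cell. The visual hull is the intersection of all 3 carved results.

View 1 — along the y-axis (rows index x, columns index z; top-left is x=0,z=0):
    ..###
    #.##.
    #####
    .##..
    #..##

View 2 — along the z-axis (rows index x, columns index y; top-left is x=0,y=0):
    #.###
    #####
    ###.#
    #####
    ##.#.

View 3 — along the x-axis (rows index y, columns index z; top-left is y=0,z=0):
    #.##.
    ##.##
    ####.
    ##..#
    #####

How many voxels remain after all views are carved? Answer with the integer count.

full grid |V| = 125
step 1: project along y, AND mask (16/25) → |grid| = 80
step 2: project along z, AND mask (21/25) → |grid| = 66
step 3: project along x, AND mask (19/25) → |grid| = 50

voxel count = 50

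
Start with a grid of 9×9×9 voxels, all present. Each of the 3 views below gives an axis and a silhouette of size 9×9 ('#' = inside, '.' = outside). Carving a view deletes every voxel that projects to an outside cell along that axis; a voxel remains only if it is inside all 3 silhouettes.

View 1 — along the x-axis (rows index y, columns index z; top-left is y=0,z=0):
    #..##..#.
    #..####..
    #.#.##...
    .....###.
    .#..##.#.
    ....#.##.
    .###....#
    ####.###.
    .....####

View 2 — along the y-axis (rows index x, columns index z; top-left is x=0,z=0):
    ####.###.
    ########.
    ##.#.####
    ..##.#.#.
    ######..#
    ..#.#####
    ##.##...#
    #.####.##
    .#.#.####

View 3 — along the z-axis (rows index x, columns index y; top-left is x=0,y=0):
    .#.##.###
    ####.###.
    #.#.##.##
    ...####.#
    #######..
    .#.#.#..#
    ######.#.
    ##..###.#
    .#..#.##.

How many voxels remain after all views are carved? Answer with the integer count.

full grid |V| = 729
carve view 1 (along x, YZ-mask fill 38/81): 342 voxels remain
carve view 2 (along y, XZ-mask fill 57/81): 244 voxels remain
carve view 3 (along z, XY-mask fill 52/81): 161 voxels remain

remaining voxels: 161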